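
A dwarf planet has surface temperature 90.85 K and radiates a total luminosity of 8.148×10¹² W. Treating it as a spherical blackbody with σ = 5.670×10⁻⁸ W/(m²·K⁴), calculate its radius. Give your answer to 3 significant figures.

L = 4πR²σT⁴ ⇒ R = √(L/(4πσT⁴)).
σT⁴ = 3.86263 W/m², so R = √(8.148×10¹²/(4π×3.86263)) = 4.10×10⁵ m.

R ≈ 4.10×10⁵ m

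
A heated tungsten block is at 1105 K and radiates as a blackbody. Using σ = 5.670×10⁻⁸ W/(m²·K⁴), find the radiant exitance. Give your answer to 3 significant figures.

I ≈ 8.45×10⁴ W/m²

Stefan–Boltzmann: I = σT⁴ = 5.670×10⁻⁸ × (1105)⁴ = 8.45×10⁴ W/m².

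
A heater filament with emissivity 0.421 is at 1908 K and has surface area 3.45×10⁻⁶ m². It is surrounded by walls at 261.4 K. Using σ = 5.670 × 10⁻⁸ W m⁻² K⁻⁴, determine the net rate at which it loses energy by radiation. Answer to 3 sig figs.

Net loss ≈ 1.09 W

Area A = 3.45×10⁻⁶ m².
Net radiated power P_net = εσA(T⁴ − T₀⁴) = 0.421×5.670×10⁻⁸×3.45×10⁻⁶×(1908⁴ − 261.4⁴).
T⁴ − T₀⁴ = 1.32530×10¹³ − 4.66898×10⁹ = 1.32483×10¹³ K⁴, so P_net = 1.09 W.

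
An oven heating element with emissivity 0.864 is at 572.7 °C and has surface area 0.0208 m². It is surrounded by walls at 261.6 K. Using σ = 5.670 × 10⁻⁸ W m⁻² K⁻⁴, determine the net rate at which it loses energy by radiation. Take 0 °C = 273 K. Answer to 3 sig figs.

Net loss ≈ 516 W

T = 572.7 °C + 273 = 845.7 K.
Area A = 0.0208 m².
Net radiated power P_net = εσA(T⁴ − T₀⁴) = 0.864×5.670×10⁻⁸×0.0208×(845.7⁴ − 261.6⁴).
T⁴ − T₀⁴ = 5.11523×10¹¹ − 4.68329×10⁹ = 5.06840×10¹¹ K⁴, so P_net = 516 W.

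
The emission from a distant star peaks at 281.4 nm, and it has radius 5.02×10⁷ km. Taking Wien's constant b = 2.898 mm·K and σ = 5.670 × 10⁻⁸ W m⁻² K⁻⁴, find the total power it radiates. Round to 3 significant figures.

P ≈ 2.02×10³¹ W

Wien's law: T = b/λ_max = 2.898×10⁻³/2.814×10⁻⁷ = 10298.5 K.
Surface area A = 4πR² = 4π(5.02×10¹⁰ m)² = 3.16678×10²² m².
Then P = σAT⁴ = 5.670×10⁻⁸×3.16678×10²²×(10298.5)⁴ = 2.02×10³¹ W.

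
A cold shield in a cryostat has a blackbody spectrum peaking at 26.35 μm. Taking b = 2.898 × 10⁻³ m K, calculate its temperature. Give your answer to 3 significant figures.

Wien's law gives T = b/λ_max = (2.898×10⁻³ m·K)/(2.635×10⁻⁵ m) = 110 K.

T ≈ 110 K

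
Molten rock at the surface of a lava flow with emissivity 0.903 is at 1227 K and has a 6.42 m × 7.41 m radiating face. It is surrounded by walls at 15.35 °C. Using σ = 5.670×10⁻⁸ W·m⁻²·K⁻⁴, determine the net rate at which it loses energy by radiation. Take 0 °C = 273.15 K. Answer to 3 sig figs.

Surroundings: T = 15.35 °C + 273.15 = 288.50 K.
Area A = 6.42 × 7.41 = 47.5722 m².
Net radiated power P_net = εσA(T⁴ − T₀⁴) = 0.903×5.670×10⁻⁸×47.5722×(1227⁴ − 288.50⁴).
T⁴ − T₀⁴ = 2.26662×10¹² − 6.92761×10⁹ = 2.25969×10¹² K⁴, so P_net = 5.50×10⁶ W.

Net loss ≈ 5.50×10⁶ W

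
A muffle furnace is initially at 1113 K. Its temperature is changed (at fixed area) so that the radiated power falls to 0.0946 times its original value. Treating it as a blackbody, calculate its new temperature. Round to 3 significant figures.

T₂ ≈ 617 K

P ∝ T⁴, so T₂/T₁ = (P₂/P₁)^(1/4) = (0.0946)^(1/4) = 0.554591.
T₂ = 1113 × 0.554591 = 617 K.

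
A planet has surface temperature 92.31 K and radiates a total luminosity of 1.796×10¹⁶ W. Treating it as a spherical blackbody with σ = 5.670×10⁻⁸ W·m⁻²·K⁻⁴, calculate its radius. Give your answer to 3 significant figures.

R ≈ 1.86×10⁷ m

L = 4πR²σT⁴ ⇒ R = √(L/(4πσT⁴)).
σT⁴ = 4.11697 W/m², so R = √(1.796×10¹⁶/(4π×4.11697)) = 1.86×10⁷ m.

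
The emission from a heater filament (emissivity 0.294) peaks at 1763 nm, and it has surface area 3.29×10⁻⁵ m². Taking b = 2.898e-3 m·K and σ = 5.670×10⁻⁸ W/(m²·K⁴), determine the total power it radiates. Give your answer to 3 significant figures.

Wien's law: T = b/λ_max = 2.898×10⁻³/1.763×10⁻⁶ = 1643.79 K.
Area A = 3.29×10⁻⁵ m².
Then P = εσAT⁴ = 0.294×5.670×10⁻⁸×3.29×10⁻⁵×(1643.79)⁴ = 4.00 W.

P ≈ 4.00 W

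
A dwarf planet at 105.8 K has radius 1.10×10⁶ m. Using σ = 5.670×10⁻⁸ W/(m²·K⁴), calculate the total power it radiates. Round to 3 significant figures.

Surface area A = 4πR² = 4π(1.10×10⁶ m)² = 1.52053×10¹³ m².
P = σAT⁴ = 5.670×10⁻⁸ × 1.52053×10¹³ × (105.8)⁴ = 1.08×10¹⁴ W.

P ≈ 1.08×10¹⁴ W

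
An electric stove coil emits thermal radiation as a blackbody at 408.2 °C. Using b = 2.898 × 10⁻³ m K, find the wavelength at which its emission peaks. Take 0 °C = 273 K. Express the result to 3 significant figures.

λ_max ≈ 4.25 μm

T = 408.2 °C + 273 = 681.2 K.
Wien's displacement law: λ_max = b/T = (2.898×10⁻³ m·K)/(681.2 K) = 4.254×10⁻⁶ m.
That is 4.25 μm, in the infrared range.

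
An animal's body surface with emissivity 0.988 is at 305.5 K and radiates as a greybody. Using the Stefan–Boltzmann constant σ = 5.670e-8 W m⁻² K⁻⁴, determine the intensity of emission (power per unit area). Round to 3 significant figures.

Stefan–Boltzmann: I = εσT⁴ = 0.988 × 5.670×10⁻⁸ × (305.5)⁴ = 488 W/m².

I ≈ 488 W/m²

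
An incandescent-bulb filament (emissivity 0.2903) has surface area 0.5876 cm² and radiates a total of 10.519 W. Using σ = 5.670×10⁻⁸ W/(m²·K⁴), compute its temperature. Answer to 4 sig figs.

T ≈ 1816 K

Area A = 0.5876 cm² = 5.876×10⁻⁵ m².
P = εσAT⁴ ⇒ T = (P/(εσA))^(1/4) = (10.519/(0.2903×5.670×10⁻⁸×5.876×10⁻⁵))^(1/4) = 1816 K.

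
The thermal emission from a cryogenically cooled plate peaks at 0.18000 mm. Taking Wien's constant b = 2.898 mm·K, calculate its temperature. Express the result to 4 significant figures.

Wien's law gives T = b/λ_max = (2.898×10⁻³ m·K)/(1.8000×10⁻⁴ m) = 16.10 K.

T ≈ 16.10 K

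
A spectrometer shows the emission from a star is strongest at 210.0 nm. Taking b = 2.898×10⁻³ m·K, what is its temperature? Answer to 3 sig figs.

Wien's law gives T = b/λ_max = (2.898×10⁻³ m·K)/(2.100×10⁻⁷ m) = 1.38×10⁴ K.

T ≈ 1.38×10⁴ K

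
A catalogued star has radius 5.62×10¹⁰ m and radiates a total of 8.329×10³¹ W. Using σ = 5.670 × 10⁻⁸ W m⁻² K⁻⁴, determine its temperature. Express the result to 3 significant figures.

T ≈ 1.39×10⁴ K

Surface area A = 4πR² = 4π(5.62×10¹⁰ m)² = 3.96901×10²² m².
P = σAT⁴ ⇒ T = (P/(σA))^(1/4) = (8.329×10³¹/(5.670×10⁻⁸×3.96901×10²²))^(1/4) = 1.39×10⁴ K.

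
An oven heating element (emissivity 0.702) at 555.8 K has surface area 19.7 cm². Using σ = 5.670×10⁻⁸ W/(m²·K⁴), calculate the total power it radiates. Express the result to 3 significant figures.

Area A = 19.7 cm² = 1.97×10⁻³ m².
P = εσAT⁴ = 0.702 × 5.670×10⁻⁸ × 1.97×10⁻³ × (555.8)⁴ = 7.48 W.

P ≈ 7.48 W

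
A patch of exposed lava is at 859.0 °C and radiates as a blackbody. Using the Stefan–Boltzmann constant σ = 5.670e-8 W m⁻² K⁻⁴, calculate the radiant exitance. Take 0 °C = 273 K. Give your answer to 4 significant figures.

I ≈ 9.310×10⁴ W/m²

T = 859.0 °C + 273 = 1132.0 K.
Stefan–Boltzmann: I = σT⁴ = 5.670×10⁻⁸ × (1132.0)⁴ = 9.310×10⁴ W/m².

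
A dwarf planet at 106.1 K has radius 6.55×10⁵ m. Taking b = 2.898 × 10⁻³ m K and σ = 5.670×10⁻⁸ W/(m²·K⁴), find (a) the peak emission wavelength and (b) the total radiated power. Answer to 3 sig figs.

λ_max ≈ 27.3 μm; P ≈ 3.87×10¹³ W

(a) λ_max = b/T = 2.898×10⁻³/106.1 = 2.731×10⁻⁵ m = 27.3 μm.
Surface area A = 4πR² = 4π(6.55×10⁵ m)² = 5.39129×10¹² m².
(b) P = σAT⁴ = 5.670×10⁻⁸×5.39129×10¹²×(106.1)⁴ = 3.87×10¹³ W.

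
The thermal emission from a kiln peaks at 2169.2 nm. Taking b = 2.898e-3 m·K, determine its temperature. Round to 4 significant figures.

Wien's law gives T = b/λ_max = (2.898×10⁻³ m·K)/(2.1692×10⁻⁶ m) = 1336 K.

T ≈ 1336 K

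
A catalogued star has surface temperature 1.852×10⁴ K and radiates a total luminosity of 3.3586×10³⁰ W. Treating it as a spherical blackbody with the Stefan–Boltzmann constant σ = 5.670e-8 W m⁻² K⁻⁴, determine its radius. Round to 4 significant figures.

L = 4πR²σT⁴ ⇒ R = √(L/(4πσT⁴)).
σT⁴ = 6.67032×10⁹ W/m², so R = √(3.3586×10³⁰/(4π×6.67032×10⁹)) = 6.330×10⁹ m.

R ≈ 6.330×10⁹ m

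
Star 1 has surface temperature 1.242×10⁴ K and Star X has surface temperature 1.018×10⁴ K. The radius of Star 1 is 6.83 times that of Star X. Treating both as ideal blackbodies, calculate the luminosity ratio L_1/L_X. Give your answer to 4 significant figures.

L ∝ R²T⁴, so L_1/L_X = (R_1/R_X)²(T_1/T_X)⁴ = (6.83)² × (1.242×10⁴/1.018×10⁴)⁴ = 46.6489 × 2.21562 = 103.4.

L_1/L_X ≈ 103.4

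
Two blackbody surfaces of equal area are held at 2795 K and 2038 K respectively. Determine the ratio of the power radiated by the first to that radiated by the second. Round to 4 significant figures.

P₁/P₂ ≈ 3.538

With equal areas, P₁/P₂ = (T₁/T₂)⁴ = (2795/2038)⁴ = 3.538.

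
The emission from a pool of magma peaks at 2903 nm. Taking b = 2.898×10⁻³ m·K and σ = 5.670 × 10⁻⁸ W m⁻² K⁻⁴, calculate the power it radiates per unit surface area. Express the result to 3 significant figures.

I ≈ 5.63×10⁴ W/m²

Wien's law: T = b/λ_max = 2.898×10⁻³/2.903×10⁻⁶ = 998.278 K.
Then I = σT⁴ = 5.670×10⁻⁸×(998.278)⁴ = 5.63×10⁴ W/m².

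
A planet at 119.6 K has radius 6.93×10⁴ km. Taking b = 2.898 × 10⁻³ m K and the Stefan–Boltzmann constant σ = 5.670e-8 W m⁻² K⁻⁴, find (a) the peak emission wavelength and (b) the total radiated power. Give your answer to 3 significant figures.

λ_max ≈ 24.2 μm; P ≈ 7.00×10¹⁷ W

(a) λ_max = b/T = 2.898×10⁻³/119.6 = 2.423×10⁻⁵ m = 24.2 μm.
Surface area A = 4πR² = 4π(6.93×10⁷ m)² = 6.03499×10¹⁶ m².
(b) P = σAT⁴ = 5.670×10⁻⁸×6.03499×10¹⁶×(119.6)⁴ = 7.00×10¹⁷ W.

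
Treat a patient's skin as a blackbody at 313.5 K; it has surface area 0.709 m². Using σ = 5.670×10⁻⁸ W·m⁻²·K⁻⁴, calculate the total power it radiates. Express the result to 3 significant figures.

Area A = 0.709 m².
P = σAT⁴ = 5.670×10⁻⁸ × 0.709 × (313.5)⁴ = 388 W.

P ≈ 388 W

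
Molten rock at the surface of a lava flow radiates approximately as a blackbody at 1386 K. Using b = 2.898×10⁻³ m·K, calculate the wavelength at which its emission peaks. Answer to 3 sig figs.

Wien's displacement law: λ_max = b/T = (2.898×10⁻³ m·K)/(1386 K) = 2.091×10⁻⁶ m.
That is 2.09 μm, in the infrared range.

λ_max ≈ 2.09 μm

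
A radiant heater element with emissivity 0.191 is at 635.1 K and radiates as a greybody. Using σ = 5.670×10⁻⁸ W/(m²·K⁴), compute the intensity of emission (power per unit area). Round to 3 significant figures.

I ≈ 1.76×10³ W/m²

Stefan–Boltzmann: I = εσT⁴ = 0.191 × 5.670×10⁻⁸ × (635.1)⁴ = 1.76×10³ W/m².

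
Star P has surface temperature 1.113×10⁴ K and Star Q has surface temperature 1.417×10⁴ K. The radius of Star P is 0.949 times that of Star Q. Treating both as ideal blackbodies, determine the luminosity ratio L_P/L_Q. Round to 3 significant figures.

L ∝ R²T⁴, so L_P/L_Q = (R_P/R_Q)²(T_P/T_Q)⁴ = (0.949)² × (1.113×10⁴/1.417×10⁴)⁴ = 0.900601 × 0.380628 = 0.343.

L_P/L_Q ≈ 0.343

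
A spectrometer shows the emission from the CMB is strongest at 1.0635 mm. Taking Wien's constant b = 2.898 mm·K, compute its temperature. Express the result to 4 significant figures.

Wien's law gives T = b/λ_max = (2.898×10⁻³ m·K)/(1.0635×10⁻³ m) = 2.725 K.

T ≈ 2.725 K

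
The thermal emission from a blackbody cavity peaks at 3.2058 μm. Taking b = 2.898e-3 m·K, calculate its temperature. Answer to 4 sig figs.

T ≈ 904.0 K

Wien's law gives T = b/λ_max = (2.898×10⁻³ m·K)/(3.2058×10⁻⁶ m) = 904.0 K.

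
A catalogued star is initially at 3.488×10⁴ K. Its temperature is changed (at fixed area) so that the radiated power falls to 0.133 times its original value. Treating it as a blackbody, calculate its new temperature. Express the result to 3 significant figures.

T₂ ≈ 2.11×10⁴ K

P ∝ T⁴, so T₂/T₁ = (P₂/P₁)^(1/4) = (0.133)^(1/4) = 0.603897.
T₂ = 3.488×10⁴ × 0.603897 = 2.11×10⁴ K.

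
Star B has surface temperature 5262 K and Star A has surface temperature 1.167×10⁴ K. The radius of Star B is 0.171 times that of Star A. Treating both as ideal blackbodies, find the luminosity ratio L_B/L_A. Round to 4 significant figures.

L_B/L_A ≈ 1.209×10⁻³

L ∝ R²T⁴, so L_B/L_A = (R_B/R_A)²(T_B/T_A)⁴ = (0.171)² × (5262/1.167×10⁴)⁴ = 0.029241 × 0.0413352 = 1.209×10⁻³.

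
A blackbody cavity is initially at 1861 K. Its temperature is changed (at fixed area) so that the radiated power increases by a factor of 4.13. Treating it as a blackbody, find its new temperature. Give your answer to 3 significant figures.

T₂ ≈ 2.65×10³ K

P ∝ T⁴, so T₂/T₁ = (P₂/P₁)^(1/4) = (4.13)^(1/4) = 1.42557.
T₂ = 1861 × 1.42557 = 2.65×10³ K.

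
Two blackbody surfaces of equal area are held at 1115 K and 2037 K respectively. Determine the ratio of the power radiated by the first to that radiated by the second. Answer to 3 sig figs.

P₁/P₂ ≈ 0.0898

With equal areas, P₁/P₂ = (T₁/T₂)⁴ = (1115/2037)⁴ = 0.0898.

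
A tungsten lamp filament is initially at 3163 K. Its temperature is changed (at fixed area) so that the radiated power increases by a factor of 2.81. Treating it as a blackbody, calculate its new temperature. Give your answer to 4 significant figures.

P ∝ T⁴, so T₂/T₁ = (P₂/P₁)^(1/4) = (2.81)^(1/4) = 1.29472.
T₂ = 3163 × 1.29472 = 4095 K.

T₂ ≈ 4095 K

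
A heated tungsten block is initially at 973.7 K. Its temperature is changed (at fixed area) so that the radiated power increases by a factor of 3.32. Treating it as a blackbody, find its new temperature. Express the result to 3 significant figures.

P ∝ T⁴, so T₂/T₁ = (P₂/P₁)^(1/4) = (3.32)^(1/4) = 1.34985.
T₂ = 973.7 × 1.34985 = 1.31×10³ K.

T₂ ≈ 1.31×10³ K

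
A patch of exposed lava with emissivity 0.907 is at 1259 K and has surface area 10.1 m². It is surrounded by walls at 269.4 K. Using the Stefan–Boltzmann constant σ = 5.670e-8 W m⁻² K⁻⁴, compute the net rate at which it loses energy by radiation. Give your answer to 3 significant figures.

Area A = 10.1 m².
Net radiated power P_net = εσA(T⁴ − T₀⁴) = 0.907×5.670×10⁻⁸×10.1×(1259⁴ − 269.4⁴).
T⁴ − T₀⁴ = 2.51248×10¹² − 5.26733×10⁹ = 2.50721×10¹² K⁴, so P_net = 1.30×10⁶ W.

Net loss ≈ 1.30×10⁶ W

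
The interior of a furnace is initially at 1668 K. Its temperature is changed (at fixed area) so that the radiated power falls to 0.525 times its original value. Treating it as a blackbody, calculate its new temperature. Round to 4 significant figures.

P ∝ T⁴, so T₂/T₁ = (P₂/P₁)^(1/4) = (0.525)^(1/4) = 0.851216.
T₂ = 1668 × 0.851216 = 1420 K.

T₂ ≈ 1420 K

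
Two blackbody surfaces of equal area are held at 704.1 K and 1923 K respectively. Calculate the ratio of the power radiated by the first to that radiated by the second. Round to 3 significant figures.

P₁/P₂ ≈ 0.0180

With equal areas, P₁/P₂ = (T₁/T₂)⁴ = (704.1/1923)⁴ = 0.0180.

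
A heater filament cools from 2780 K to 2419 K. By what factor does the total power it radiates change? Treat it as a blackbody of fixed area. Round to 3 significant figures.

P ∝ T⁴, so P₂/P₁ = (T₂/T₁)⁴ = (2419/2780)⁴ = (0.870144)⁴ = 0.573.

P₂/P₁ ≈ 0.573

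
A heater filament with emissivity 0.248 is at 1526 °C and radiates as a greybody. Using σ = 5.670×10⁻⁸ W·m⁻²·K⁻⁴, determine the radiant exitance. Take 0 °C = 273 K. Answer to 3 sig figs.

I ≈ 1.47×10⁵ W/m²

T = 1526 °C + 273 = 1799 K.
Stefan–Boltzmann: I = εσT⁴ = 0.248 × 5.670×10⁻⁸ × (1799)⁴ = 1.47×10⁵ W/m².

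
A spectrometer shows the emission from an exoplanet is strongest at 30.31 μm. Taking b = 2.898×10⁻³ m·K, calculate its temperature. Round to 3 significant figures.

Wien's law gives T = b/λ_max = (2.898×10⁻³ m·K)/(3.031×10⁻⁵ m) = 95.6 K.

T ≈ 95.6 K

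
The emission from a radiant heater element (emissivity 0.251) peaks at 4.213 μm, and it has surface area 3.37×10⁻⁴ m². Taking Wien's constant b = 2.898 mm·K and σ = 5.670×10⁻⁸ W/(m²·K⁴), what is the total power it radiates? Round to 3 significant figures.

P ≈ 1.07 W

Wien's law: T = b/λ_max = 2.898×10⁻³/4.213×10⁻⁶ = 687.871 K.
Area A = 3.37×10⁻⁴ m².
Then P = εσAT⁴ = 0.251×5.670×10⁻⁸×3.37×10⁻⁴×(687.871)⁴ = 1.07 W.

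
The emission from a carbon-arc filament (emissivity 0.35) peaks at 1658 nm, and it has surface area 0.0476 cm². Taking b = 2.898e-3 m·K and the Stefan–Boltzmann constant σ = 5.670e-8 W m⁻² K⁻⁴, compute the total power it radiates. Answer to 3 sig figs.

P ≈ 0.882 W

Wien's law: T = b/λ_max = 2.898×10⁻³/1.658×10⁻⁶ = 1747.89 K.
Area A = 0.0476 cm² = 4.76×10⁻⁶ m².
Then P = εσAT⁴ = 0.35×5.670×10⁻⁸×4.76×10⁻⁶×(1747.89)⁴ = 0.882 W.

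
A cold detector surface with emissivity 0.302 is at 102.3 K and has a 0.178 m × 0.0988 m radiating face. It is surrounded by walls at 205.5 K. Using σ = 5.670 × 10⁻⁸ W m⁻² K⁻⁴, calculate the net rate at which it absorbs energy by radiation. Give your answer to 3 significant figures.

Area A = 0.178 × 0.0988 = 0.0175864 m².
Net radiated power P_net = εσA(T⁴ − T₀⁴) = 0.302×5.670×10⁻⁸×0.0175864×(102.3⁴ − 205.5⁴).
T⁴ − T₀⁴ = 1.09522×10⁸ − 1.78339×10⁹ = -1.67387×10⁹ K⁴, so P_net = -0.504 W — negative, meaning a net gain of 0.504 W.

Net gain ≈ 0.504 W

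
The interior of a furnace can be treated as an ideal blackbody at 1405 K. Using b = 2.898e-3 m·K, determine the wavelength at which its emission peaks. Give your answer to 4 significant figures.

Wien's displacement law: λ_max = b/T = (2.898×10⁻³ m·K)/(1405 K) = 2.0626×10⁻⁶ m.
That is 2063 nm, in the infrared range.

λ_max ≈ 2063 nm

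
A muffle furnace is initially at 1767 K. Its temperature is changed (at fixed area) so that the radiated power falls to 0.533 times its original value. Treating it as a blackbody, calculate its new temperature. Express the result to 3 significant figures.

T₂ ≈ 1.51×10³ K

P ∝ T⁴, so T₂/T₁ = (P₂/P₁)^(1/4) = (0.533)^(1/4) = 0.854440.
T₂ = 1767 × 0.854440 = 1.51×10³ K.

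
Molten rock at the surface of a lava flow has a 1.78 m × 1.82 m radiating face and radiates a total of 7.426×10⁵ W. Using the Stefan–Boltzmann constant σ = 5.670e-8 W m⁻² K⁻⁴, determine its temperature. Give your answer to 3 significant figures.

T ≈ 1.42×10³ K

Area A = 1.78 × 1.82 = 3.2396 m².
P = σAT⁴ ⇒ T = (P/(σA))^(1/4) = (7.426×10⁵/(5.670×10⁻⁸×3.2396))^(1/4) = 1.42×10³ K.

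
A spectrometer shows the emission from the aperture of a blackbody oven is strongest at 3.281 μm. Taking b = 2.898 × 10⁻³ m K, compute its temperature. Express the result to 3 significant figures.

T ≈ 883 K

Wien's law gives T = b/λ_max = (2.898×10⁻³ m·K)/(3.281×10⁻⁶ m) = 883 K.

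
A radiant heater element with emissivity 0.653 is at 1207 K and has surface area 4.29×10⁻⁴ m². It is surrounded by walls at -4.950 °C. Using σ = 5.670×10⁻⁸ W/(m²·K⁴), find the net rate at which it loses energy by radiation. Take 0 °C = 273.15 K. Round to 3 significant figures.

Surroundings: T = -4.950 °C + 273.15 = 268.200 K.
Area A = 4.29×10⁻⁴ m².
Net radiated power P_net = εσA(T⁴ − T₀⁴) = 0.653×5.670×10⁻⁸×4.29×10⁻⁴×(1207⁴ − 268.200⁴).
T⁴ − T₀⁴ = 2.12241×10¹² − 5.17410×10⁹ = 2.11724×10¹² K⁴, so P_net = 33.6 W.

Net loss ≈ 33.6 W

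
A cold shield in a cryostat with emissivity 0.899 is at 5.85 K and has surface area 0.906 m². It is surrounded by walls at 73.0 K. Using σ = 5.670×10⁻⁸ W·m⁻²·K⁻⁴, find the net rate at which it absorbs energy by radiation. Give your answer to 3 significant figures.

Net gain ≈ 1.31 W

Area A = 0.906 m².
Net radiated power P_net = εσA(T⁴ − T₀⁴) = 0.899×5.670×10⁻⁸×0.906×(5.85⁴ − 73.0⁴).
T⁴ − T₀⁴ = 1171.18 − 2.83982×10⁷ = -2.83970×10⁷ K⁴, so P_net = -1.31 W — negative, meaning a net gain of 1.31 W.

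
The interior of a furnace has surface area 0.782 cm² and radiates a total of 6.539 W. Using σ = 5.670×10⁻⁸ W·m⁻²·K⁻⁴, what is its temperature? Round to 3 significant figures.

Area A = 0.782 cm² = 7.82×10⁻⁵ m².
P = σAT⁴ ⇒ T = (P/(σA))^(1/4) = (6.539/(5.670×10⁻⁸×7.82×10⁻⁵))^(1/4) = 1.10×10³ K.

T ≈ 1.10×10³ K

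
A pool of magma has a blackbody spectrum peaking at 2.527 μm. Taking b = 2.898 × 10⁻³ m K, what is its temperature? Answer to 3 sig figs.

T ≈ 1.15×10³ K

Wien's law gives T = b/λ_max = (2.898×10⁻³ m·K)/(2.527×10⁻⁶ m) = 1.15×10³ K.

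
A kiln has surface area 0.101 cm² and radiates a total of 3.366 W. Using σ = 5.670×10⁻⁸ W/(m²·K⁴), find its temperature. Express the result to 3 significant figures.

T ≈ 1.56×10³ K

Area A = 0.101 cm² = 1.01×10⁻⁵ m².
P = σAT⁴ ⇒ T = (P/(σA))^(1/4) = (3.366/(5.670×10⁻⁸×1.01×10⁻⁵))^(1/4) = 1.56×10³ K.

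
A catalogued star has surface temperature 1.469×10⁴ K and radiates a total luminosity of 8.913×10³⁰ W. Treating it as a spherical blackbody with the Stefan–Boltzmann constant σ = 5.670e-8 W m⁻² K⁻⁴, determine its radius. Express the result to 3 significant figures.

L = 4πR²σT⁴ ⇒ R = √(L/(4πσT⁴)).
σT⁴ = 2.64040×10⁹ W/m², so R = √(8.913×10³⁰/(4π×2.64040×10⁹)) = 1.64×10¹⁰ m.

R ≈ 1.64×10¹⁰ m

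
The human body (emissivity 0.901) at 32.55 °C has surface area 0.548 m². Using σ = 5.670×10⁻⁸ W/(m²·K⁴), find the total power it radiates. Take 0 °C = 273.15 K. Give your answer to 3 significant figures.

P ≈ 244 W

T = 32.55 °C + 273.15 = 305.70 K.
Area A = 0.548 m².
P = εσAT⁴ = 0.901 × 5.670×10⁻⁸ × 0.548 × (305.70)⁴ = 244 W.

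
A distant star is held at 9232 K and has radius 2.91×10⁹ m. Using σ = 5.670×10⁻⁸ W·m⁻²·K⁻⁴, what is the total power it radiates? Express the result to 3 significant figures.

Surface area A = 4πR² = 4π(2.91×10⁹ m)² = 1.06413×10²⁰ m².
P = σAT⁴ = 5.670×10⁻⁸ × 1.06413×10²⁰ × (9232)⁴ = 4.38×10²⁸ W.

P ≈ 4.38×10²⁸ W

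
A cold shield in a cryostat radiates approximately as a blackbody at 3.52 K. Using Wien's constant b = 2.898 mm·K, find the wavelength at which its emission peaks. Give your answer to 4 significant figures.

Wien's displacement law: λ_max = b/T = (2.898×10⁻³ m·K)/(3.52 K) = 8.2330×10⁻⁴ m.
That is 8.233×10⁻⁴ m, in the infrared range.

λ_max ≈ 8.233×10⁻⁴ m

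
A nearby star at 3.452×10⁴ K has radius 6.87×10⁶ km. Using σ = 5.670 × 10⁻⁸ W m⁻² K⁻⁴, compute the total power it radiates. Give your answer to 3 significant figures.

Surface area A = 4πR² = 4π(6.87×10⁹ m)² = 5.93094×10²⁰ m².
P = σAT⁴ = 5.670×10⁻⁸ × 5.93094×10²⁰ × (3.452×10⁴)⁴ = 4.78×10³¹ W.

P ≈ 4.78×10³¹ W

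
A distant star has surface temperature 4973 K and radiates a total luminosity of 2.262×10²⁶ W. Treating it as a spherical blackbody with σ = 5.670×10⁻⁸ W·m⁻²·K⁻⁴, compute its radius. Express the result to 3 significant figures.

L = 4πR²σT⁴ ⇒ R = √(L/(4πσT⁴)).
σT⁴ = 3.46782×10⁷ W/m², so R = √(2.262×10²⁶/(4π×3.46782×10⁷)) = 7.20×10⁸ m.

R ≈ 7.20×10⁸ m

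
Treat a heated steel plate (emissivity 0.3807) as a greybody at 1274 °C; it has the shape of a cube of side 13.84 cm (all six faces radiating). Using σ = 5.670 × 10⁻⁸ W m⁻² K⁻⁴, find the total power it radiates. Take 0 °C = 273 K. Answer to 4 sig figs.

P ≈ 1.421×10⁴ W

T = 1274 °C + 273 = 1547 K.
Area A = 6s² = 6×(0.1384 m)² = 0.114927 m².
P = εσAT⁴ = 0.3807 × 5.670×10⁻⁸ × 0.114927 × (1547)⁴ = 1.421×10⁴ W.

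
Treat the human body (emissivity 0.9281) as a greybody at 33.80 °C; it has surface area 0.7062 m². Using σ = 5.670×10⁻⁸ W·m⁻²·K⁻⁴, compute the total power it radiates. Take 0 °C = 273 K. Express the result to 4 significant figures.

P ≈ 329.3 W

T = 33.80 °C + 273 = 306.80 K.
Area A = 0.7062 m².
P = εσAT⁴ = 0.9281 × 5.670×10⁻⁸ × 0.7062 × (306.80)⁴ = 329.3 W.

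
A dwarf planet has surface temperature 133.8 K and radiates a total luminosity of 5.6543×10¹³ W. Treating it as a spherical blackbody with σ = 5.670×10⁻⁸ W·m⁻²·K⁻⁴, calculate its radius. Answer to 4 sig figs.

R ≈ 4.976×10⁵ m

L = 4πR²σT⁴ ⇒ R = √(L/(4πσT⁴)).
σT⁴ = 18.1722 W/m², so R = √(5.6543×10¹³/(4π×18.1722)) = 4.976×10⁵ m.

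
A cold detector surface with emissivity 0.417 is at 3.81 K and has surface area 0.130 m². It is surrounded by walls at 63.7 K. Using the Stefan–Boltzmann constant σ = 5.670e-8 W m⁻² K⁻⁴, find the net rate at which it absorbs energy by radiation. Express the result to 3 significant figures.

Area A = 0.130 m².
Net radiated power P_net = εσA(T⁴ − T₀⁴) = 0.417×5.670×10⁻⁸×0.130×(3.81⁴ − 63.7⁴).
T⁴ − T₀⁴ = 210.717 − 1.64648×10⁷ = -1.64646×10⁷ K⁴, so P_net = -0.0506 W — negative, meaning a net gain of 0.0506 W.

Net gain ≈ 0.0506 W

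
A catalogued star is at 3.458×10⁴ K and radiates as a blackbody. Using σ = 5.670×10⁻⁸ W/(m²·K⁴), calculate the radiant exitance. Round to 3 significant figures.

Stefan–Boltzmann: I = σT⁴ = 5.670×10⁻⁸ × (3.458×10⁴)⁴ = 8.11×10¹⁰ W/m².

I ≈ 8.11×10¹⁰ W/m²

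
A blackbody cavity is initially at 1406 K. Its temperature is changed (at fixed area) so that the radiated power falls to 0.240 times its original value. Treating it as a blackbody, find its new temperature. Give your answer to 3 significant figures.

P ∝ T⁴, so T₂/T₁ = (P₂/P₁)^(1/4) = (0.240)^(1/4) = 0.699927.
T₂ = 1406 × 0.699927 = 984 K.

T₂ ≈ 984 K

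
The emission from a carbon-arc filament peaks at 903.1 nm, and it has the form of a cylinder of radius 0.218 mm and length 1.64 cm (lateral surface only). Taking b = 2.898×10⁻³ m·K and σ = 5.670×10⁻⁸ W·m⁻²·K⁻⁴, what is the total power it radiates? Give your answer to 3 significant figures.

Wien's law: T = b/λ_max = 2.898×10⁻³/9.031×10⁻⁷ = 3208.95 K.
Lateral area A = 2πrL = 2π×2.18×10⁻⁴×0.0164 = 2.24636×10⁻⁵ m².
Then P = σAT⁴ = 5.670×10⁻⁸×2.24636×10⁻⁵×(3208.95)⁴ = 135 W.

P ≈ 135 W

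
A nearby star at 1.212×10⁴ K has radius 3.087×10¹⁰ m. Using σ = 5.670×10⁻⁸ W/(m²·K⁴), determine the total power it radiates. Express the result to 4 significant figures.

P ≈ 1.465×10³¹ W

Surface area A = 4πR² = 4π(3.087×10¹⁰ m)² = 1.19752×10²² m².
P = σAT⁴ = 5.670×10⁻⁸ × 1.19752×10²² × (1.212×10⁴)⁴ = 1.465×10³¹ W.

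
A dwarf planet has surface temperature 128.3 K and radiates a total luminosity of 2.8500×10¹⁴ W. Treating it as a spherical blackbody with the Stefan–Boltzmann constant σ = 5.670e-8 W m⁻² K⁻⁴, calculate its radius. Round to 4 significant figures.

L = 4πR²σT⁴ ⇒ R = √(L/(4πσT⁴)).
σT⁴ = 15.3635 W/m², so R = √(2.8500×10¹⁴/(4π×15.3635)) = 1.215×10⁶ m.

R ≈ 1.215×10⁶ m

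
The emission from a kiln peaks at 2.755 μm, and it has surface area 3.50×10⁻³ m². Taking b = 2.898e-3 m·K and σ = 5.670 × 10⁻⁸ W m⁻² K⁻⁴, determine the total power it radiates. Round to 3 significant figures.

Wien's law: T = b/λ_max = 2.898×10⁻³/2.755×10⁻⁶ = 1051.91 K.
Area A = 3.50×10⁻³ m².
Then P = σAT⁴ = 5.670×10⁻⁸×3.50×10⁻³×(1051.91)⁴ = 243 W.

P ≈ 243 W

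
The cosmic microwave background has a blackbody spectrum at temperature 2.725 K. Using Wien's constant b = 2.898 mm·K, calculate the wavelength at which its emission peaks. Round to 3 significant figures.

Wien's displacement law: λ_max = b/T = (2.898×10⁻³ m·K)/(2.725 K) = 1.063×10⁻³ m.
That is 1.06 mm, in the microwave range.

λ_max ≈ 1.06 mm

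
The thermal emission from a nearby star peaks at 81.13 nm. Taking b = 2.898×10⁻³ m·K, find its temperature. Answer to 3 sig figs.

T ≈ 3.57×10⁴ K

Wien's law gives T = b/λ_max = (2.898×10⁻³ m·K)/(8.113×10⁻⁸ m) = 3.57×10⁴ K.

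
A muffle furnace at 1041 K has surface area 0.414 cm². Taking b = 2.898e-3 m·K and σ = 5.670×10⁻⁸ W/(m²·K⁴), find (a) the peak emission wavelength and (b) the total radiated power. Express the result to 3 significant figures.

(a) λ_max = b/T = 2.898×10⁻³/1041 = 2.784×10⁻⁶ m = 2.78 μm.
Area A = 0.414 cm² = 4.14×10⁻⁵ m².
(b) P = σAT⁴ = 5.670×10⁻⁸×4.14×10⁻⁵×(1041)⁴ = 2.76 W.

λ_max ≈ 2.78 μm; P ≈ 2.76 W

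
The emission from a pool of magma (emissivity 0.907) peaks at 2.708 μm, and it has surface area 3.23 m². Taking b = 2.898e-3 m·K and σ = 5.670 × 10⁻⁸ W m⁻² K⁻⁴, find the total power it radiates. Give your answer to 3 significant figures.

P ≈ 2.18×10⁵ W

Wien's law: T = b/λ_max = 2.898×10⁻³/2.708×10⁻⁶ = 1070.16 K.
Area A = 3.23 m².
Then P = εσAT⁴ = 0.907×5.670×10⁻⁸×3.23×(1070.16)⁴ = 2.18×10⁵ W.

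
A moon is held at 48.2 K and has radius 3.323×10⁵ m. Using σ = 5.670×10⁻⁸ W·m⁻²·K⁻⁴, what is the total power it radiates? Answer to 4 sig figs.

P ≈ 4.247×10¹¹ W

Surface area A = 4πR² = 4π(3.323×10⁵ m)² = 1.38762×10¹² m².
P = σAT⁴ = 5.670×10⁻⁸ × 1.38762×10¹² × (48.2)⁴ = 4.247×10¹¹ W.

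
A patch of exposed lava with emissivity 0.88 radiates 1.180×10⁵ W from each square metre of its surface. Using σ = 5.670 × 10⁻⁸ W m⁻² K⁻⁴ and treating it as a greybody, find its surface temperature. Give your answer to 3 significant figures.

T ≈ 1.24×10³ K

I = εσT⁴, so T = (I/εσ)^(1/4) = (1.180×10⁵/(0.88×5.670×10⁻⁸))^(1/4) = 1.24×10³ K.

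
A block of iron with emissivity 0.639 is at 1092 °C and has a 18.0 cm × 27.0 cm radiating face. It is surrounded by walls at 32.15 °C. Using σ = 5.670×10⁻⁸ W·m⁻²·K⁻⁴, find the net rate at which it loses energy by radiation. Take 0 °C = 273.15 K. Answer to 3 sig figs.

Net loss ≈ 6.10×10³ W

T = 1092 °C + 273.15 = 1365.15 K.
Surroundings: T = 32.15 °C + 273.15 = 305.30 K.
Area A = 0.180 × 0.270 = 0.0486 m².
Net radiated power P_net = εσA(T⁴ − T₀⁴) = 0.639×5.670×10⁻⁸×0.0486×(1365.15⁴ − 305.30⁴).
T⁴ − T₀⁴ = 3.47313×10¹² − 8.68775×10⁹ = 3.46444×10¹² K⁴, so P_net = 6.10×10³ W.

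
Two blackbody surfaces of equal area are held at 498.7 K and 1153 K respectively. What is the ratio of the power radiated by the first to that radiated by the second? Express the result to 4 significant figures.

With equal areas, P₁/P₂ = (T₁/T₂)⁴ = (498.7/1153)⁴ = 0.03500.

P₁/P₂ ≈ 0.03500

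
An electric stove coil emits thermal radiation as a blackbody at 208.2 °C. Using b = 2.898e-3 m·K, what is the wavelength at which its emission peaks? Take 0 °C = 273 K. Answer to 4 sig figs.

λ_max ≈ 6.022 μm

T = 208.2 °C + 273 = 481.2 K.
Wien's displacement law: λ_max = b/T = (2.898×10⁻³ m·K)/(481.2 K) = 6.0224×10⁻⁶ m.
That is 6.022 μm, in the infrared range.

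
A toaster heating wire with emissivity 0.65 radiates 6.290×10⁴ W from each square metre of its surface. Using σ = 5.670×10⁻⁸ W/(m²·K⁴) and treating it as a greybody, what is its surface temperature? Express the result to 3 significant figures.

I = εσT⁴, so T = (I/εσ)^(1/4) = (6.290×10⁴/(0.65×5.670×10⁻⁸))^(1/4) = 1.14×10³ K.

T ≈ 1.14×10³ K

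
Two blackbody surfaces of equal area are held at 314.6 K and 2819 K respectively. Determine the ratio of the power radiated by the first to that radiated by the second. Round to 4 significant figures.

P₁/P₂ ≈ 1.551×10⁻⁴

With equal areas, P₁/P₂ = (T₁/T₂)⁴ = (314.6/2819)⁴ = 1.551×10⁻⁴.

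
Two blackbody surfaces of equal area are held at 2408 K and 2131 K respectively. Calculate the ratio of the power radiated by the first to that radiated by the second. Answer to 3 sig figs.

With equal areas, P₁/P₂ = (T₁/T₂)⁴ = (2408/2131)⁴ = 1.63.

P₁/P₂ ≈ 1.63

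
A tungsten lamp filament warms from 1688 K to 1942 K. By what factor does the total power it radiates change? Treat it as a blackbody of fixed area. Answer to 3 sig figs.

P ∝ T⁴, so P₂/P₁ = (T₂/T₁)⁴ = (1942/1688)⁴ = (1.15047)⁴ = 1.75.

P₂/P₁ ≈ 1.75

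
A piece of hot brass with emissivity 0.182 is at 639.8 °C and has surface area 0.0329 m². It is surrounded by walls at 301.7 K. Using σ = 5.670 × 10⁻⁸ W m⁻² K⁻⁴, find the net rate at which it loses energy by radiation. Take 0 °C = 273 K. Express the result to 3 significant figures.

T = 639.8 °C + 273 = 912.8 K.
Area A = 0.0329 m².
Net radiated power P_net = εσA(T⁴ − T₀⁴) = 0.182×5.670×10⁻⁸×0.0329×(912.8⁴ − 301.7⁴).
T⁴ − T₀⁴ = 6.94229×10¹¹ − 8.28517×10⁹ = 6.85944×10¹¹ K⁴, so P_net = 233 W.

Net loss ≈ 233 W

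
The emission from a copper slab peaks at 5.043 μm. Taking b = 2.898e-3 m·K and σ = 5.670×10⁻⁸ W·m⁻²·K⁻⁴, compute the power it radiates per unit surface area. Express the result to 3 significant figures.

I ≈ 6.18×10³ W/m²

Wien's law: T = b/λ_max = 2.898×10⁻³/5.043×10⁻⁶ = 574.658 K.
Then I = σT⁴ = 5.670×10⁻⁸×(574.658)⁴ = 6.18×10³ W/m².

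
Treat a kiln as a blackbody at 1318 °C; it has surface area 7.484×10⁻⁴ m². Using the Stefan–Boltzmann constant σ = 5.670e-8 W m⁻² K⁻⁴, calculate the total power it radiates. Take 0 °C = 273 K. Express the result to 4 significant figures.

P ≈ 271.9 W

T = 1318 °C + 273 = 1591 K.
Area A = 7.484×10⁻⁴ m².
P = σAT⁴ = 5.670×10⁻⁸ × 7.484×10⁻⁴ × (1591)⁴ = 271.9 W.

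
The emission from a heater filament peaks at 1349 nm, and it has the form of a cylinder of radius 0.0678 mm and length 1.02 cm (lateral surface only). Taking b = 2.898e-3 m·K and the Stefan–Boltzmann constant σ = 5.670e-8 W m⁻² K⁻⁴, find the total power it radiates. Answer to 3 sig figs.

Wien's law: T = b/λ_max = 2.898×10⁻³/1.349×10⁻⁶ = 2148.26 K.
Lateral area A = 2πrL = 2π×6.78×10⁻⁵×0.0102 = 4.34520×10⁻⁶ m².
Then P = σAT⁴ = 5.670×10⁻⁸×4.34520×10⁻⁶×(2148.26)⁴ = 5.25 W.

P ≈ 5.25 W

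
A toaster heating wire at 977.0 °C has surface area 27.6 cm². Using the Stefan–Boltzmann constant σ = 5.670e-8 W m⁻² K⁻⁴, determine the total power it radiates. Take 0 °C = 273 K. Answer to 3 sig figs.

T = 977.0 °C + 273 = 1250.0 K.
Area A = 27.6 cm² = 2.76×10⁻³ m².
P = σAT⁴ = 5.670×10⁻⁸ × 2.76×10⁻³ × (1250.0)⁴ = 382 W.

P ≈ 382 W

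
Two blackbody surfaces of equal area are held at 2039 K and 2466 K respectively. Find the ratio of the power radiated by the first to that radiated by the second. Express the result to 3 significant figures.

With equal areas, P₁/P₂ = (T₁/T₂)⁴ = (2039/2466)⁴ = 0.467.

P₁/P₂ ≈ 0.467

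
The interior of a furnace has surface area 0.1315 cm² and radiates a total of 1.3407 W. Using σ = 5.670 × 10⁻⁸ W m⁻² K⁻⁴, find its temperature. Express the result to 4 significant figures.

T ≈ 1158 K

Area A = 0.1315 cm² = 1.315×10⁻⁵ m².
P = σAT⁴ ⇒ T = (P/(σA))^(1/4) = (1.3407/(5.670×10⁻⁸×1.315×10⁻⁵))^(1/4) = 1158 K.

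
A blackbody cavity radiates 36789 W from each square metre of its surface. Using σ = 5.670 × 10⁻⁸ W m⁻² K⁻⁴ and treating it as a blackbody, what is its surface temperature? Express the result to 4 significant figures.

I = σT⁴, so T = (I/σ)^(1/4) = (36789/(5.670×10⁻⁸))^(1/4) = 897.5 K.

T ≈ 897.5 K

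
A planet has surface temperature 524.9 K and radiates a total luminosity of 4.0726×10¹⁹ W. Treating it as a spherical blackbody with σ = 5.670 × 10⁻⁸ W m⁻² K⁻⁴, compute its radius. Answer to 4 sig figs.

L = 4πR²σT⁴ ⇒ R = √(L/(4πσT⁴)).
σT⁴ = 4304.17 W/m², so R = √(4.0726×10¹⁹/(4π×4304.17)) = 2.744×10⁷ m.

R ≈ 2.744×10⁷ m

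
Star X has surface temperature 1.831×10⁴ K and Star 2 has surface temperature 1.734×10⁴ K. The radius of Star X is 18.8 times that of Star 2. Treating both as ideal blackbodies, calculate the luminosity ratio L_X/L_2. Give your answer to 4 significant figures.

L_X/L_2 ≈ 439.4

L ∝ R²T⁴, so L_X/L_2 = (R_X/R_2)²(T_X/T_2)⁴ = (18.8)² × (1.831×10⁴/1.734×10⁴)⁴ = 353.44 × 1.24325 = 439.4.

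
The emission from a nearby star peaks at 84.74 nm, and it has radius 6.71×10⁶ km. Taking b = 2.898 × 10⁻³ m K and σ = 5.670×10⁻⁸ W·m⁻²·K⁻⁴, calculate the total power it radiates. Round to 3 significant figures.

P ≈ 4.39×10³¹ W

Wien's law: T = b/λ_max = 2.898×10⁻³/8.474×10⁻⁸ = 34198.7 K.
Surface area A = 4πR² = 4π(6.71×10⁹ m)² = 5.65790×10²⁰ m².
Then P = σAT⁴ = 5.670×10⁻⁸×5.65790×10²⁰×(34198.7)⁴ = 4.39×10³¹ W.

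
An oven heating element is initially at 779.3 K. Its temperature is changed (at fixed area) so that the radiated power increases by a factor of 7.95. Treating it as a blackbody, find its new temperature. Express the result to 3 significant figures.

T₂ ≈ 1.31×10³ K

P ∝ T⁴, so T₂/T₁ = (P₂/P₁)^(1/4) = (7.95)^(1/4) = 1.67916.
T₂ = 779.3 × 1.67916 = 1.31×10³ K.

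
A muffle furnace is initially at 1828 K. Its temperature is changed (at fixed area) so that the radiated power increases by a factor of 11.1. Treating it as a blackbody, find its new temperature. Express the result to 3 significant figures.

T₂ ≈ 3.34×10³ K

P ∝ T⁴, so T₂/T₁ = (P₂/P₁)^(1/4) = (11.1)^(1/4) = 1.82529.
T₂ = 1828 × 1.82529 = 3.34×10³ K.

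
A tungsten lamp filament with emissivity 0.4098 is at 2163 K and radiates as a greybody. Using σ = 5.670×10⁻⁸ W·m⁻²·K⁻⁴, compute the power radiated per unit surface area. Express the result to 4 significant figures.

I ≈ 5.086×10⁵ W/m²

Stefan–Boltzmann: I = εσT⁴ = 0.4098 × 5.670×10⁻⁸ × (2163)⁴ = 5.086×10⁵ W/m².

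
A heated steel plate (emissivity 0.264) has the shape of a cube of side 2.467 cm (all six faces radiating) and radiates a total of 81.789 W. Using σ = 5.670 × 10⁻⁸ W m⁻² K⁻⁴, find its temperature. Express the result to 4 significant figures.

Area A = 6s² = 6×(0.02467 m)² = 3.65165×10⁻³ m².
P = εσAT⁴ ⇒ T = (P/(εσA))^(1/4) = (81.789/(0.264×5.670×10⁻⁸×3.65165×10⁻³))^(1/4) = 1106 K.

T ≈ 1106 K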